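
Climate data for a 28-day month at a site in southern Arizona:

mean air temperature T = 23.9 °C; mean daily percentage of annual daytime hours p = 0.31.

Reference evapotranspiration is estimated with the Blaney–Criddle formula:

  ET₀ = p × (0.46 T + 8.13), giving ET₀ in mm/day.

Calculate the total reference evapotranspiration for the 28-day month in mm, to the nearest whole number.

166 mm

ET₀ = 0.31 × (0.46 × 23.9 + 8.13) = 0.31 × 19.124 = 5.9284 mm/d
Monthly total = 5.9284 × 28 = 165.995 mm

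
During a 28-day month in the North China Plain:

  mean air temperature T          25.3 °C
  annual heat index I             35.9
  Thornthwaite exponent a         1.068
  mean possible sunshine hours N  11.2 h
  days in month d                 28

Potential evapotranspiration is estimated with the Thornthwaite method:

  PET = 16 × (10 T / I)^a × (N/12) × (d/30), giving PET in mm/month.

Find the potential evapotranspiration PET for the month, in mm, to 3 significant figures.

10T/I = 10 × 25.3 / 35.9 = 7.0474
(10T/I)^a = 7.0474^1.068 = 8.0481
Uncorrected PET = 16 × 8.0481 = 128.770 mm
Correction = (N/12)(d/30) = (11.2/12)(28/30) = 0.8711
PET = 128.770 × 0.8711 = 112.172 mm/month

112 mm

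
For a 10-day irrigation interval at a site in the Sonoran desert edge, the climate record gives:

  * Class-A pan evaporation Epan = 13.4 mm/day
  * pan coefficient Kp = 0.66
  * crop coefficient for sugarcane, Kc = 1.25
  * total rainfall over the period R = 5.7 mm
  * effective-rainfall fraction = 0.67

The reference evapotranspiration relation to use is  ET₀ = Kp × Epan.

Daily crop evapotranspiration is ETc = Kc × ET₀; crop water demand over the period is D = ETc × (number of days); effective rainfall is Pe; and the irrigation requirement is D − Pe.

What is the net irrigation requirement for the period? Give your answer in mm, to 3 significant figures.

107 mm

ET₀ = 0.66 × 13.4 = 8.8440 mm/d
ETc = Kc × ET₀ = 1.25 × 8.8440 = 11.0550 mm/d
Crop demand D = ETc × 10 d = 11.0550 × 10 = 110.550 mm
Pe = 0.67 × 5.7 = 3.819 mm
D − Pe = 110.550 − 3.819 = 106.731 mm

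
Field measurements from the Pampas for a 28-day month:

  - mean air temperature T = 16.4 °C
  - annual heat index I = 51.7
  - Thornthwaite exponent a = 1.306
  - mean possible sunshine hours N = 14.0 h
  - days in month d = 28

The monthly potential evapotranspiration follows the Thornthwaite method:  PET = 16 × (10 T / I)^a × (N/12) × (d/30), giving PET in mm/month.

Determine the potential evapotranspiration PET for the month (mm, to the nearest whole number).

10T/I = 10 × 16.4 / 51.7 = 3.1721
(10T/I)^a = 3.1721^1.306 = 4.5161
Uncorrected PET = 16 × 4.5161 = 72.258 mm
Correction = (N/12)(d/30) = (14.0/12)(28/30) = 1.0889
PET = 72.258 × 1.0889 = 78.682 mm/month

79 mm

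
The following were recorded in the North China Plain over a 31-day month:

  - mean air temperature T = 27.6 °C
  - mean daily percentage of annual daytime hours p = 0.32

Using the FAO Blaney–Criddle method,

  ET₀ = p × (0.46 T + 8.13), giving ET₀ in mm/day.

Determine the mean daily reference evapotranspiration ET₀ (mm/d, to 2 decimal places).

6.66 mm/d

ET₀ = 0.32 × (0.46 × 27.6 + 8.13) = 0.32 × 20.826 = 6.6643 mm/d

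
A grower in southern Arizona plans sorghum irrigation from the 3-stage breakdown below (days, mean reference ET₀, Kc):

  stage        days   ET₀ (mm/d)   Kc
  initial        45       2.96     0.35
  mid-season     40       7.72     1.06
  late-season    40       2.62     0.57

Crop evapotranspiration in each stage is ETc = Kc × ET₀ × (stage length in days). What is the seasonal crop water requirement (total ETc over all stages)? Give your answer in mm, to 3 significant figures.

434 mm

initial: 0.35 × 2.96 × 45 = 46.62 mm
mid-season: 1.06 × 7.72 × 40 = 327.33 mm
late-season: 0.57 × 2.62 × 40 = 59.74 mm
Seasonal total = 433.69 mm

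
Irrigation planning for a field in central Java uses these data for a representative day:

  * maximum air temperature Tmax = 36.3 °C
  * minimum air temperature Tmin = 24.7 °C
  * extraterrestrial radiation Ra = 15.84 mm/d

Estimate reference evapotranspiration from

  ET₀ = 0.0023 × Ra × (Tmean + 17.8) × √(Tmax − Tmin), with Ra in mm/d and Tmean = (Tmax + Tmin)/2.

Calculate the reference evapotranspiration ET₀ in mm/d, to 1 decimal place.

6.0 mm/d

Tmean = (36.3 + 24.7)/2 = 30.50 °C
ET₀ = 0.0023 × 15.84 × (30.50 + 17.8) × √11.6 = 0.0023 × 15.84 × 48.30 × 3.4059 = 5.9932 mm/d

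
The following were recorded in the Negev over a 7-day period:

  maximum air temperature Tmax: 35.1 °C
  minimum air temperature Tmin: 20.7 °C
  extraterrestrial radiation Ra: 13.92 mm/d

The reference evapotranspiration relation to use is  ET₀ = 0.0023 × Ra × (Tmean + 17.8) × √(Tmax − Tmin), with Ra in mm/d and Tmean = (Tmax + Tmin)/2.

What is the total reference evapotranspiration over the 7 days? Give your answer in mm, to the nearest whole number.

39 mm

Tmean = (35.1 + 20.7)/2 = 27.90 °C
ET₀ = 0.0023 × 13.92 × (27.90 + 17.8) × √14.4 = 0.0023 × 13.92 × 45.70 × 3.7947 = 5.5521 mm/d
Over 7 days: 5.5521 × 7 = 38.865 mm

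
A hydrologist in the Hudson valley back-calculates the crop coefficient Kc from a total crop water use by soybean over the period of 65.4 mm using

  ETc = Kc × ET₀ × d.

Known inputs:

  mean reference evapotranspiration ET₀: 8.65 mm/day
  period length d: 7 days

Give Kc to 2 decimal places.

1.08

ETc = Kc × ET₀ × d  ⇒  Kc = ETc / (ET₀ × d)
Kc = 65.4 / (8.65 × 7) = 65.4 / 60.55 = 1.0801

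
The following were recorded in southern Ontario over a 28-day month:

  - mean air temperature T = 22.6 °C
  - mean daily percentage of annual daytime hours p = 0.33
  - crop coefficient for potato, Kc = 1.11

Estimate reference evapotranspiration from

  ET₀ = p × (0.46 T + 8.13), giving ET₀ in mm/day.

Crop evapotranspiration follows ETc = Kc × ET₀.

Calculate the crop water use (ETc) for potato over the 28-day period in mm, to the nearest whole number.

ET₀ = 0.33 × (0.46 × 22.6 + 8.13) = 0.33 × 18.526 = 6.1136 mm/d
ETc = Kc × ET₀ = 1.11 × 6.1136 = 6.7861 mm/d
Over 28 days: 6.7861 × 28 = 190.011 mm

190 mm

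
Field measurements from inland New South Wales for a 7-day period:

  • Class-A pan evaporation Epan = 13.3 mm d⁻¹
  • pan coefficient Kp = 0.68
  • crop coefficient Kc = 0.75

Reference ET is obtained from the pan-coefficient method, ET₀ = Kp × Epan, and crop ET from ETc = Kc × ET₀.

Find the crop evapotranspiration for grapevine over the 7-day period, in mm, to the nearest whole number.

47 mm

ET₀ = 0.68 × 13.3 = 9.0440 mm/d
ETc = Kc × ET₀ = 0.75 × 9.0440 = 6.7830 mm/d
Over 7 days: 6.7830 × 7 = 47.481 mm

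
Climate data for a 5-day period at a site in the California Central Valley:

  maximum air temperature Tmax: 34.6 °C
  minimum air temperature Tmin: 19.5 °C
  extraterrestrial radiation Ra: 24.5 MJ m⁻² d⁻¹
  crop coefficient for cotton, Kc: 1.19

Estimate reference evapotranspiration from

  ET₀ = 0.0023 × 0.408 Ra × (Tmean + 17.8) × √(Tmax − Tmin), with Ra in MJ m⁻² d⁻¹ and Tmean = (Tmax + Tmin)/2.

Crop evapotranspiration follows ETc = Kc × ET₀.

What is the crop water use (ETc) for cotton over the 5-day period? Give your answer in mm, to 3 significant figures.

Tmean = (34.6 + 19.5)/2 = 27.05 °C
0.408 Ra = 0.408 × 24.5 = 9.9960 mm/d equivalent
ET₀ = 0.0023 × 9.9960 × (27.05 + 17.8) × √15.1 = 0.0023 × 9.9960 × 44.85 × 3.8859 = 4.0069 mm/d
ETc = Kc × ET₀ = 1.19 × 4.0069 = 4.7682 mm/d
Over 5 days: 4.7682 × 5 = 23.841 mm

23.8 mm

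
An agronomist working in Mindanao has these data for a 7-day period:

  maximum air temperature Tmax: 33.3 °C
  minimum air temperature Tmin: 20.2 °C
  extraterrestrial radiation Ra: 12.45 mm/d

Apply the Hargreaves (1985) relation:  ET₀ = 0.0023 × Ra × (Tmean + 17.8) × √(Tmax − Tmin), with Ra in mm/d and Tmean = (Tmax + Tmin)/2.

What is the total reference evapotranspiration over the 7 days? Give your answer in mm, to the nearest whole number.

32 mm

Tmean = (33.3 + 20.2)/2 = 26.75 °C
ET₀ = 0.0023 × 12.45 × (26.75 + 17.8) × √13.1 = 0.0023 × 12.45 × 44.55 × 3.6194 = 4.6172 mm/d
Over 7 days: 4.6172 × 7 = 32.320 mm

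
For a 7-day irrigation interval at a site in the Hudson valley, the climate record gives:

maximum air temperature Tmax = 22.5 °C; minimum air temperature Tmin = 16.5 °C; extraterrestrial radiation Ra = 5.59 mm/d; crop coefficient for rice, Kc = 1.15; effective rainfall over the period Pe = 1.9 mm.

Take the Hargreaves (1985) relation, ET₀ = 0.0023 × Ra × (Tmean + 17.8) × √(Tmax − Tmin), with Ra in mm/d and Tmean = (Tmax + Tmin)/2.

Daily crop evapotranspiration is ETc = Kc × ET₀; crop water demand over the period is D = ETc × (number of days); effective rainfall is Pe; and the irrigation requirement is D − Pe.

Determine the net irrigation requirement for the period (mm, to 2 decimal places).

Tmean = (22.5 + 16.5)/2 = 19.50 °C
ET₀ = 0.0023 × 5.59 × (19.50 + 17.8) × √6.0 = 0.0023 × 5.59 × 37.30 × 2.4495 = 1.1747 mm/d
ETc = Kc × ET₀ = 1.15 × 1.1747 = 1.3509 mm/d
Crop demand D = ETc × 7 d = 1.3509 × 7 = 9.456 mm
D − Pe = 9.456 − 1.9 = 7.556 mm

7.56 mm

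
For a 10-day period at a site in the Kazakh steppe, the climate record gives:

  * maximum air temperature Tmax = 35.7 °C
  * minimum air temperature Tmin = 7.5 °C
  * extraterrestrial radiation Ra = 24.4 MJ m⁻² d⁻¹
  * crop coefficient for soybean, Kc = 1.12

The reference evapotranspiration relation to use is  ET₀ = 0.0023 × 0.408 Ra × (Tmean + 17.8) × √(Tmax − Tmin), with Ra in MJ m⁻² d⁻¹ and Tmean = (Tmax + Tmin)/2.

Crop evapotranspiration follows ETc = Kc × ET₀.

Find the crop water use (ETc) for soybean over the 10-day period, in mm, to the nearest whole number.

Tmean = (35.7 + 7.5)/2 = 21.60 °C
0.408 Ra = 0.408 × 24.4 = 9.9552 mm/d equivalent
ET₀ = 0.0023 × 9.9552 × (21.60 + 17.8) × √28.2 = 0.0023 × 9.9552 × 39.40 × 5.3104 = 4.7907 mm/d
ETc = Kc × ET₀ = 1.12 × 4.7907 = 5.3656 mm/d
Over 10 days: 5.3656 × 10 = 53.656 mm

54 mm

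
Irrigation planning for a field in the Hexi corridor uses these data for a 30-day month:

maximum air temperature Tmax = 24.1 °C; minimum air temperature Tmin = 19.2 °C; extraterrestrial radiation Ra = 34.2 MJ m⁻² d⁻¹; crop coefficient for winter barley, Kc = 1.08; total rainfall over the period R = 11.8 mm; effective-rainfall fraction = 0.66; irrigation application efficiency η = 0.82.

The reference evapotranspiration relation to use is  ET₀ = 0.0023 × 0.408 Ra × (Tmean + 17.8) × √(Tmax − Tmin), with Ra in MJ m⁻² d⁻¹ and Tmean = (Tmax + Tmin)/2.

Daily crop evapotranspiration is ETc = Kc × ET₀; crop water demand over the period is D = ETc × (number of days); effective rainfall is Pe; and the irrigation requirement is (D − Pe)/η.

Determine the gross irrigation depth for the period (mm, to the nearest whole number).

101 mm

Tmean = (24.1 + 19.2)/2 = 21.65 °C
0.408 Ra = 0.408 × 34.2 = 13.9536 mm/d equivalent
ET₀ = 0.0023 × 13.9536 × (21.65 + 17.8) × √4.9 = 0.0023 × 13.9536 × 39.45 × 2.2136 = 2.8026 mm/d
ETc = Kc × ET₀ = 1.08 × 2.8026 = 3.0268 mm/d
Crop demand D = ETc × 30 d = 3.0268 × 30 = 90.804 mm
Pe = 0.66 × 11.8 = 7.788 mm
D − Pe = 90.804 − 7.788 = 83.016 mm
Gross irrigation = 83.016 / 0.82 = 101.239 mm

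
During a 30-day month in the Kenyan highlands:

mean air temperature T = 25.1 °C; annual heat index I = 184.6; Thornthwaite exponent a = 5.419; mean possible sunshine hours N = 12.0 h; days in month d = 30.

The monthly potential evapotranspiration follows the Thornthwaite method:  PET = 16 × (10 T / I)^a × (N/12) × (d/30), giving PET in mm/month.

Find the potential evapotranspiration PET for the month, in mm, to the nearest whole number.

85 mm

10T/I = 10 × 25.1 / 184.6 = 1.3597
(10T/I)^a = 1.3597^5.419 = 5.2860
Uncorrected PET = 16 × 5.2860 = 84.576 mm
Correction = (N/12)(d/30) = (12.0/12)(30/30) = 1.0000
PET = 84.576 × 1.0000 = 84.576 mm/month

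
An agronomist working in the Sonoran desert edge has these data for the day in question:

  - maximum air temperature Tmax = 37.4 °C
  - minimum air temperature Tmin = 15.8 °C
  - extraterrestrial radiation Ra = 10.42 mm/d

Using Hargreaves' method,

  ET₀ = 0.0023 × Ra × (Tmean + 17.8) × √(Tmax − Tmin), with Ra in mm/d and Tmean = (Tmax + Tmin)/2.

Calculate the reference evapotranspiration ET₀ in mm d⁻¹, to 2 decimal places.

Tmean = (37.4 + 15.8)/2 = 26.60 °C
ET₀ = 0.0023 × 10.42 × (26.60 + 17.8) × √21.6 = 0.0023 × 10.42 × 44.40 × 4.6476 = 4.9455 mm/d

4.95 mm d⁻¹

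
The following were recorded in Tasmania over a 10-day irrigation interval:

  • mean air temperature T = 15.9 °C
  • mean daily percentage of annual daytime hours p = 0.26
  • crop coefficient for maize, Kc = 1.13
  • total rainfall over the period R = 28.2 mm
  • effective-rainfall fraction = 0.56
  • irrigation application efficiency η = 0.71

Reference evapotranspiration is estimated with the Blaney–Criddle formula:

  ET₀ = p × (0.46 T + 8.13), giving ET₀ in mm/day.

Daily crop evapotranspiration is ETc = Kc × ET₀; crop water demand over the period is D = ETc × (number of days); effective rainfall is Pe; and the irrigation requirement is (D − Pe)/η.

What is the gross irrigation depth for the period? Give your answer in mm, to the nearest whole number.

ET₀ = 0.26 × (0.46 × 15.9 + 8.13) = 0.26 × 15.444 = 4.0154 mm/d
ETc = Kc × ET₀ = 1.13 × 4.0154 = 4.5374 mm/d
Crop demand D = ETc × 10 d = 4.5374 × 10 = 45.374 mm
Pe = 0.56 × 28.2 = 15.792 mm
D − Pe = 45.374 − 15.792 = 29.582 mm
Gross irrigation = 29.582 / 0.71 = 41.665 mm

42 mm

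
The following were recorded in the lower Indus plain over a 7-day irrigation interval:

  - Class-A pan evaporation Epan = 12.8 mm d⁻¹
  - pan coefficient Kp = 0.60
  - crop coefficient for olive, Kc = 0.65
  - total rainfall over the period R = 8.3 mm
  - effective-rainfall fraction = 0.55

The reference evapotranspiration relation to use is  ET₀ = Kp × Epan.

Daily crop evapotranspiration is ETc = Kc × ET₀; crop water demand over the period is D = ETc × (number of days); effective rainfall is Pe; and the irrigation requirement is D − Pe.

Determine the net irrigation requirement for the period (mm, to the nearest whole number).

ET₀ = 0.60 × 12.8 = 7.6800 mm/d
ETc = Kc × ET₀ = 0.65 × 7.6800 = 4.9920 mm/d
Crop demand D = ETc × 7 d = 4.9920 × 7 = 34.944 mm
Pe = 0.55 × 8.3 = 4.565 mm
D − Pe = 34.944 − 4.565 = 30.379 mm

30 mm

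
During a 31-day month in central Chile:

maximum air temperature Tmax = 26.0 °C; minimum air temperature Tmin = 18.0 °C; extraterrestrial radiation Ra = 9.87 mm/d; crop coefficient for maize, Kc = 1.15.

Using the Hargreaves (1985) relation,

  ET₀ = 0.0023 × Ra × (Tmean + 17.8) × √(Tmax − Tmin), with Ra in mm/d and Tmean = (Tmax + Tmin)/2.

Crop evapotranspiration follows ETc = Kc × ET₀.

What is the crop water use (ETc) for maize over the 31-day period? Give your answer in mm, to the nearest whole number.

91 mm

Tmean = (26.0 + 18.0)/2 = 22.00 °C
ET₀ = 0.0023 × 9.87 × (22.00 + 17.8) × √8.0 = 0.0023 × 9.87 × 39.80 × 2.8284 = 2.5555 mm/d
ETc = Kc × ET₀ = 1.15 × 2.5555 = 2.9388 mm/d
Over 31 days: 2.9388 × 31 = 91.103 mm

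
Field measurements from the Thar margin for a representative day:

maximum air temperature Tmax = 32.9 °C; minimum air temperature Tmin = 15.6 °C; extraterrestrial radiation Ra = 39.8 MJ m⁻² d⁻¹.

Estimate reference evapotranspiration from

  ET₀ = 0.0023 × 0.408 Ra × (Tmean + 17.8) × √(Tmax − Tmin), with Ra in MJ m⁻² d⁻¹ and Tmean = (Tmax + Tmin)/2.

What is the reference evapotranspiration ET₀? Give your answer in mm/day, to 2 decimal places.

Tmean = (32.9 + 15.6)/2 = 24.25 °C
0.408 Ra = 0.408 × 39.8 = 16.2384 mm/d equivalent
ET₀ = 0.0023 × 16.2384 × (24.25 + 17.8) × √17.3 = 0.0023 × 16.2384 × 42.05 × 4.1593 = 6.5322 mm/d

6.53 mm/day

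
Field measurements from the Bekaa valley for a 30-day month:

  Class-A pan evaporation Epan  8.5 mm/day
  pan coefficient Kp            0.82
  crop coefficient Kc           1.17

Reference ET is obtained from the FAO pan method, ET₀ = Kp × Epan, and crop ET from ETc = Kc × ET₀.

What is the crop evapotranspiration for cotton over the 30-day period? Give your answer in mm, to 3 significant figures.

245 mm

ET₀ = 0.82 × 8.5 = 6.9700 mm/d
ETc = Kc × ET₀ = 1.17 × 6.9700 = 8.1549 mm/d
Over 30 days: 8.1549 × 30 = 244.647 mm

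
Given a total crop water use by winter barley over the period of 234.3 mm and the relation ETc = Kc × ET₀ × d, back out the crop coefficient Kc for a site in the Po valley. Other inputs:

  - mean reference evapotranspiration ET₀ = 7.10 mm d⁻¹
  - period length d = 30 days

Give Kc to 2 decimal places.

ETc = Kc × ET₀ × d  ⇒  Kc = ETc / (ET₀ × d)
Kc = 234.3 / (7.10 × 30) = 234.3 / 213.00 = 1.1000

1.10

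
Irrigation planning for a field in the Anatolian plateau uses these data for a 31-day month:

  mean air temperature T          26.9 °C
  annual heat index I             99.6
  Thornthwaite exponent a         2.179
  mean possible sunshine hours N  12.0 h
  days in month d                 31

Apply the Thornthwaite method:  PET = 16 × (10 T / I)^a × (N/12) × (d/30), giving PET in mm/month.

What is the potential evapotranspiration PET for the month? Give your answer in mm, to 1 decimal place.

144.1 mm

10T/I = 10 × 26.9 / 99.6 = 2.7008
(10T/I)^a = 2.7008^2.179 = 8.7141
Uncorrected PET = 16 × 8.7141 = 139.426 mm
Correction = (N/12)(d/30) = (12.0/12)(31/30) = 1.0333
PET = 139.426 × 1.0333 = 144.069 mm/month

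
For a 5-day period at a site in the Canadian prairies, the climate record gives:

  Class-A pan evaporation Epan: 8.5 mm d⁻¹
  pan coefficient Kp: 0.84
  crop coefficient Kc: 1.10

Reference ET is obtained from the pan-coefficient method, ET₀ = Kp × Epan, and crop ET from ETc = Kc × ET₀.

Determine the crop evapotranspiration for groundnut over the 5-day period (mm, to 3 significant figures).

39.3 mm

ET₀ = 0.84 × 8.5 = 7.1400 mm/d
ETc = Kc × ET₀ = 1.10 × 7.1400 = 7.8540 mm/d
Over 5 days: 7.8540 × 5 = 39.270 mm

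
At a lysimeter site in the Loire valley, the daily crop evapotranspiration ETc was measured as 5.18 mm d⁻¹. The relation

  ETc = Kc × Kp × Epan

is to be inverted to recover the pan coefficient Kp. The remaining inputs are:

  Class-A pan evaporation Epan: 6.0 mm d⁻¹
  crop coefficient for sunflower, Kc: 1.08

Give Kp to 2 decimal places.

0.80

ETc = Kc × Kp × Epan  ⇒  Kp = ETc / (Kc × Epan)
Kp = 5.18 / (1.08 × 6.0) = 5.18 / 6.480 = 0.7994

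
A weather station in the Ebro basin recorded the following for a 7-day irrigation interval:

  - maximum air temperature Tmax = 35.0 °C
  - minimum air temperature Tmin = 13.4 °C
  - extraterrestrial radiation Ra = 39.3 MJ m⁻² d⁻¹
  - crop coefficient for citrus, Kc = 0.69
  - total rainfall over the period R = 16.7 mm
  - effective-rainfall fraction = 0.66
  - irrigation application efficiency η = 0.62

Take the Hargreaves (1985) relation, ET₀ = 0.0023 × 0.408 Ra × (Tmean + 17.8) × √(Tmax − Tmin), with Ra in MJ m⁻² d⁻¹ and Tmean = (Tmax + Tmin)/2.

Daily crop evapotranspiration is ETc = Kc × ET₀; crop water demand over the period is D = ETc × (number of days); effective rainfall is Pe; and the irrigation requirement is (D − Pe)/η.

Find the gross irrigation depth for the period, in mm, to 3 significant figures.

Tmean = (35.0 + 13.4)/2 = 24.20 °C
0.408 Ra = 0.408 × 39.3 = 16.0344 mm/d equivalent
ET₀ = 0.0023 × 16.0344 × (24.20 + 17.8) × √21.6 = 0.0023 × 16.0344 × 42.00 × 4.6476 = 7.1988 mm/d
ETc = Kc × ET₀ = 0.69 × 7.1988 = 4.9672 mm/d
Crop demand D = ETc × 7 d = 4.9672 × 7 = 34.770 mm
Pe = 0.66 × 16.7 = 11.022 mm
D − Pe = 34.770 − 11.022 = 23.748 mm
Gross irrigation = 23.748 / 0.62 = 38.303 mm

38.3 mm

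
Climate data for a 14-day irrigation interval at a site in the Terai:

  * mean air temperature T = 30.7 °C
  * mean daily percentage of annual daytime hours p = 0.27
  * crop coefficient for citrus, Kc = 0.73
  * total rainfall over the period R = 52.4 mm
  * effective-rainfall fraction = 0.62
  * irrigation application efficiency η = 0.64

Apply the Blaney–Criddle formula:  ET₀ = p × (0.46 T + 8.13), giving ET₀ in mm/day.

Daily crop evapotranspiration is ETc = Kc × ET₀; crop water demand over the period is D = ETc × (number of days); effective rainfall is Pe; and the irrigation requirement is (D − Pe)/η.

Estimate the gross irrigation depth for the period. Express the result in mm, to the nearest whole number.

45 mm

ET₀ = 0.27 × (0.46 × 30.7 + 8.13) = 0.27 × 22.252 = 6.0080 mm/d
ETc = Kc × ET₀ = 0.73 × 6.0080 = 4.3858 mm/d
Crop demand D = ETc × 14 d = 4.3858 × 14 = 61.401 mm
Pe = 0.62 × 52.4 = 32.488 mm
D − Pe = 61.401 − 32.488 = 28.913 mm
Gross irrigation = 28.913 / 0.64 = 45.177 mm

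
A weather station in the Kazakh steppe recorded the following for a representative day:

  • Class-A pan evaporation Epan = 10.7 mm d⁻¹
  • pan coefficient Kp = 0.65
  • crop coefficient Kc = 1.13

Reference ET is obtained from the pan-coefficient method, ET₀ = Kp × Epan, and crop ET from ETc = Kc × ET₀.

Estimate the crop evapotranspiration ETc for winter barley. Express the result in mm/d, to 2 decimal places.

ET₀ = 0.65 × 10.7 = 6.9550 mm/d
ETc = Kc × ET₀ = 1.13 × 6.9550 = 7.8592 mm/d

7.86 mm/d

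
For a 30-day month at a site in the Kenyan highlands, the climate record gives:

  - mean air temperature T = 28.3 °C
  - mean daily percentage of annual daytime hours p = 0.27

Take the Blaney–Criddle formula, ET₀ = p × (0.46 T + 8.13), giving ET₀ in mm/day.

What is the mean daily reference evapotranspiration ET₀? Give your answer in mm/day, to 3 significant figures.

5.71 mm/day

ET₀ = 0.27 × (0.46 × 28.3 + 8.13) = 0.27 × 21.148 = 5.7100 mm/d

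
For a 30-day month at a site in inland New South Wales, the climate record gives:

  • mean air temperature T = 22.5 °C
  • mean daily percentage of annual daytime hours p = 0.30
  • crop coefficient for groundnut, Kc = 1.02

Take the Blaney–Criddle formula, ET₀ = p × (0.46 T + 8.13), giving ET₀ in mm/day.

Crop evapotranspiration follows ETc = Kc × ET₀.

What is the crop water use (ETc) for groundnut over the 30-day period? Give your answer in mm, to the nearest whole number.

ET₀ = 0.30 × (0.46 × 22.5 + 8.13) = 0.30 × 18.480 = 5.5440 mm/d
ETc = Kc × ET₀ = 1.02 × 5.5440 = 5.6549 mm/d
Over 30 days: 5.6549 × 30 = 169.647 mm

170 mm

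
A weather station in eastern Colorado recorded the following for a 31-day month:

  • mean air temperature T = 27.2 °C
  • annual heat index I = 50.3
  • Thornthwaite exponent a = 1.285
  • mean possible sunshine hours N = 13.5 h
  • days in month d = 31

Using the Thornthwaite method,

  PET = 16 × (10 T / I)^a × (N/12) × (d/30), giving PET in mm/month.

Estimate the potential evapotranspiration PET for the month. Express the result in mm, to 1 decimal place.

10T/I = 10 × 27.2 / 50.3 = 5.4076
(10T/I)^a = 5.4076^1.285 = 8.7480
Uncorrected PET = 16 × 8.7480 = 139.968 mm
Correction = (N/12)(d/30) = (13.5/12)(31/30) = 1.1625
PET = 139.968 × 1.1625 = 162.713 mm/month

162.7 mm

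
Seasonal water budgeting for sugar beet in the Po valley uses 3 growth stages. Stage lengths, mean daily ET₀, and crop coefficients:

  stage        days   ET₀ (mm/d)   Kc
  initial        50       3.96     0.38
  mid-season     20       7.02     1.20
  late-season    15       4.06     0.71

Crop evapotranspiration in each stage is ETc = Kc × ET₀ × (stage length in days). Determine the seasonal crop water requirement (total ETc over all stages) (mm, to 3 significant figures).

287 mm

initial: 0.38 × 3.96 × 50 = 75.24 mm
mid-season: 1.20 × 7.02 × 20 = 168.48 mm
late-season: 0.71 × 4.06 × 15 = 43.24 mm
Seasonal total = 286.96 mm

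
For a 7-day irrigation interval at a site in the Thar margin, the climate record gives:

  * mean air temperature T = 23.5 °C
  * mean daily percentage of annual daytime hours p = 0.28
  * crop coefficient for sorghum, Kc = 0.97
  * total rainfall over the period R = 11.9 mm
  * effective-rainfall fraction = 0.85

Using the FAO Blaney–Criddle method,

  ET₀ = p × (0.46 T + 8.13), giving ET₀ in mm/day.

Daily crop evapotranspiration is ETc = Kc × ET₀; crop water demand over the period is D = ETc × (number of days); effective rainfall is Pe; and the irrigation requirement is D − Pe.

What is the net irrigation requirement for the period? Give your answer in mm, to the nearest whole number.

ET₀ = 0.28 × (0.46 × 23.5 + 8.13) = 0.28 × 18.940 = 5.3032 mm/d
ETc = Kc × ET₀ = 0.97 × 5.3032 = 5.1441 mm/d
Crop demand D = ETc × 7 d = 5.1441 × 7 = 36.009 mm
Pe = 0.85 × 11.9 = 10.115 mm
D − Pe = 36.009 − 10.115 = 25.894 mm

26 mm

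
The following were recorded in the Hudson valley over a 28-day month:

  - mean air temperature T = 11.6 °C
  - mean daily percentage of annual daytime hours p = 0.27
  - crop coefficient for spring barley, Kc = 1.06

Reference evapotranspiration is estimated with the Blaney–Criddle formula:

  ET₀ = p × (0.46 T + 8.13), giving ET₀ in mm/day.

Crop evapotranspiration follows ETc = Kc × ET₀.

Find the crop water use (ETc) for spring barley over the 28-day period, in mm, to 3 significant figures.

ET₀ = 0.27 × (0.46 × 11.6 + 8.13) = 0.27 × 13.466 = 3.6358 mm/d
ETc = Kc × ET₀ = 1.06 × 3.6358 = 3.8539 mm/d
Over 28 days: 3.8539 × 28 = 107.909 mm

108 mm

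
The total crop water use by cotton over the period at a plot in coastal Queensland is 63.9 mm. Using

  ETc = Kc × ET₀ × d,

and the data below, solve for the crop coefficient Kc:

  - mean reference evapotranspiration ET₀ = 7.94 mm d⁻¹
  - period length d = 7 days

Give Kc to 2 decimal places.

1.15

ETc = Kc × ET₀ × d  ⇒  Kc = ETc / (ET₀ × d)
Kc = 63.9 / (7.94 × 7) = 63.9 / 55.58 = 1.1497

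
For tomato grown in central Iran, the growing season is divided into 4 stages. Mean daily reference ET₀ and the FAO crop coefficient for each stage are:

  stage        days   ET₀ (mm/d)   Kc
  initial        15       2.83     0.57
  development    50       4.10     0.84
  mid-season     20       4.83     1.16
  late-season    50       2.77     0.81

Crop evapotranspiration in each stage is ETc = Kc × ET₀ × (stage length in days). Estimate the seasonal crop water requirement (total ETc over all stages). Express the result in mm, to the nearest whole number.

initial: 0.57 × 2.83 × 15 = 24.20 mm
development: 0.84 × 4.10 × 50 = 172.20 mm
mid-season: 1.16 × 4.83 × 20 = 112.06 mm
late-season: 0.81 × 2.77 × 50 = 112.19 mm
Seasonal total = 420.65 mm

421 mm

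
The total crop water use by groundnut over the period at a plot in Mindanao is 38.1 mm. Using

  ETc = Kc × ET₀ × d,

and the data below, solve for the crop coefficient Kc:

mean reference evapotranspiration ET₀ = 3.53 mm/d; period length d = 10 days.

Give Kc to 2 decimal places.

ETc = Kc × ET₀ × d  ⇒  Kc = ETc / (ET₀ × d)
Kc = 38.1 / (3.53 × 10) = 38.1 / 35.30 = 1.0793

1.08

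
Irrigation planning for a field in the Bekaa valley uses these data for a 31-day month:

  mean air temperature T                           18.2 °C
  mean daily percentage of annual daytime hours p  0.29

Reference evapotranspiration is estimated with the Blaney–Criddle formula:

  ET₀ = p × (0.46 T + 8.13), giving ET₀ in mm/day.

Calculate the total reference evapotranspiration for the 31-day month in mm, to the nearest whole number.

ET₀ = 0.29 × (0.46 × 18.2 + 8.13) = 0.29 × 16.502 = 4.7856 mm/d
Monthly total = 4.7856 × 31 = 148.354 mm

148 mm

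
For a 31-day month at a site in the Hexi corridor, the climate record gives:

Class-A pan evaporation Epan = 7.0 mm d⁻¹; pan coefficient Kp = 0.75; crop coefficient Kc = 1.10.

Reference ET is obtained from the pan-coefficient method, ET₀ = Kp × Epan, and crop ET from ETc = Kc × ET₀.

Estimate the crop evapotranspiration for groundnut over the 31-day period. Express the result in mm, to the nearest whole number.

179 mm

ET₀ = 0.75 × 7.0 = 5.2500 mm/d
ETc = Kc × ET₀ = 1.10 × 5.2500 = 5.7750 mm/d
Over 31 days: 5.7750 × 31 = 179.025 mm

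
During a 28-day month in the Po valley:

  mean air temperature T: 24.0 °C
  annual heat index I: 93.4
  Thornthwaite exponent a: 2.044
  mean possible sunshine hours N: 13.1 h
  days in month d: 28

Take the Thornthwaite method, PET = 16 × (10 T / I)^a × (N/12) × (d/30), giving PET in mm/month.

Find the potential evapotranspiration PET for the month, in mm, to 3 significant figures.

10T/I = 10 × 24.0 / 93.4 = 2.5696
(10T/I)^a = 2.5696^2.044 = 6.8828
Uncorrected PET = 16 × 6.8828 = 110.125 mm
Correction = (N/12)(d/30) = (13.1/12)(28/30) = 1.0189
PET = 110.125 × 1.0189 = 112.206 mm/month

112 mm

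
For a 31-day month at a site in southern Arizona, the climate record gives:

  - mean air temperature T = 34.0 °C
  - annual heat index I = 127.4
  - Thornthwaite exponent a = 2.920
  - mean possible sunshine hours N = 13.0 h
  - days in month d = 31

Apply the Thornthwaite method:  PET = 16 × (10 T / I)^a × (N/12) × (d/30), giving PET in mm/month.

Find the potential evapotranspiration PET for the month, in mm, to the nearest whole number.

315 mm

10T/I = 10 × 34.0 / 127.4 = 2.6688
(10T/I)^a = 2.6688^2.920 = 17.5729
Uncorrected PET = 16 × 17.5729 = 281.166 mm
Correction = (N/12)(d/30) = (13.0/12)(31/30) = 1.1194
PET = 281.166 × 1.1194 = 314.737 mm/month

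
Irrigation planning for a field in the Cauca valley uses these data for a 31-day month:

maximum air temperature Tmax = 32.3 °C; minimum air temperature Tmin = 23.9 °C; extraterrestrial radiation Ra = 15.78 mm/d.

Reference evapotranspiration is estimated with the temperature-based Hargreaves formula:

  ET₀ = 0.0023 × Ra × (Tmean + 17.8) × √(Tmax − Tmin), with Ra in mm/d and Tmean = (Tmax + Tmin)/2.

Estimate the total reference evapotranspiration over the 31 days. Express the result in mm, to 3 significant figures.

150 mm

Tmean = (32.3 + 23.9)/2 = 28.10 °C
ET₀ = 0.0023 × 15.78 × (28.10 + 17.8) × √8.4 = 0.0023 × 15.78 × 45.90 × 2.8983 = 4.8283 mm/d
Over 31 days: 4.8283 × 31 = 149.677 mm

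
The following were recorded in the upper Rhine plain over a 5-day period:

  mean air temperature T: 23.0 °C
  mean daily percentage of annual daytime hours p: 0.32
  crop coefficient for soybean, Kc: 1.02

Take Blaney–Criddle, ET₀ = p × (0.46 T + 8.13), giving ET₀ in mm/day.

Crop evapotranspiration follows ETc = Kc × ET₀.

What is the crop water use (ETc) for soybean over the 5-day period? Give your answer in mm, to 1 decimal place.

ET₀ = 0.32 × (0.46 × 23.0 + 8.13) = 0.32 × 18.710 = 5.9872 mm/d
ETc = Kc × ET₀ = 1.02 × 5.9872 = 6.1069 mm/d
Over 5 days: 6.1069 × 5 = 30.535 mm

30.5 mm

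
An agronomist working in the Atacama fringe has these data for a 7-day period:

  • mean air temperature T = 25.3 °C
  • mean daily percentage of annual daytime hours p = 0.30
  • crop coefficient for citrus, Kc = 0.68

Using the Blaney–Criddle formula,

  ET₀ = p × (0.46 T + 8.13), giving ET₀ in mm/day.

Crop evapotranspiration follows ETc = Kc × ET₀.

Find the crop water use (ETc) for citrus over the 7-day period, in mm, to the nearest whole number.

ET₀ = 0.30 × (0.46 × 25.3 + 8.13) = 0.30 × 19.768 = 5.9304 mm/d
ETc = Kc × ET₀ = 0.68 × 5.9304 = 4.0327 mm/d
Over 7 days: 4.0327 × 7 = 28.229 mm

28 mm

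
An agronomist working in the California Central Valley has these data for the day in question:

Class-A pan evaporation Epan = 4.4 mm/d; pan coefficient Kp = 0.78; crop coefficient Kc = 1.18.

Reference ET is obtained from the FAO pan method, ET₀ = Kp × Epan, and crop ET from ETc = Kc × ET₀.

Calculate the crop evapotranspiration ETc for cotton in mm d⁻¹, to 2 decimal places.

4.05 mm d⁻¹

ET₀ = 0.78 × 4.4 = 3.4320 mm/d
ETc = Kc × ET₀ = 1.18 × 3.4320 = 4.0498 mm/d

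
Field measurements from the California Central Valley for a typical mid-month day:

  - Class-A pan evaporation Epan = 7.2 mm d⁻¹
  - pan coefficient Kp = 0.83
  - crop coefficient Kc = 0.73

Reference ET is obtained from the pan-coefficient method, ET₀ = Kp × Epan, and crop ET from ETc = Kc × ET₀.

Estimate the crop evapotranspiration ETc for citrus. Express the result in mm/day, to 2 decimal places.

ET₀ = 0.83 × 7.2 = 5.9760 mm/d
ETc = Kc × ET₀ = 0.73 × 5.9760 = 4.3625 mm/d

4.36 mm/day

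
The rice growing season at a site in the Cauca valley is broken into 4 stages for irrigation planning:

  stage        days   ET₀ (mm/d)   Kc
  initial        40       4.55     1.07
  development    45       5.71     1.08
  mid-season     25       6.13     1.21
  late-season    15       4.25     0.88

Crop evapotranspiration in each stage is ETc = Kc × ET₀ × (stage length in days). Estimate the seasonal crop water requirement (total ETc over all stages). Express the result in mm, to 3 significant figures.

714 mm

initial: 1.07 × 4.55 × 40 = 194.74 mm
development: 1.08 × 5.71 × 45 = 277.51 mm
mid-season: 1.21 × 6.13 × 25 = 185.43 mm
late-season: 0.88 × 4.25 × 15 = 56.10 mm
Seasonal total = 713.78 mm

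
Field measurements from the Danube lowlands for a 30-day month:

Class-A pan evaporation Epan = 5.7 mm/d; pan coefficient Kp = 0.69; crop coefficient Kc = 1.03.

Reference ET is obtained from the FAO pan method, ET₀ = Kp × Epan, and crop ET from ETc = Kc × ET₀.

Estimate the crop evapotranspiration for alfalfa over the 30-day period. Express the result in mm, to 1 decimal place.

ET₀ = 0.69 × 5.7 = 3.9330 mm/d
ETc = Kc × ET₀ = 1.03 × 3.9330 = 4.0510 mm/d
Over 30 days: 4.0510 × 30 = 121.530 mm

121.5 mm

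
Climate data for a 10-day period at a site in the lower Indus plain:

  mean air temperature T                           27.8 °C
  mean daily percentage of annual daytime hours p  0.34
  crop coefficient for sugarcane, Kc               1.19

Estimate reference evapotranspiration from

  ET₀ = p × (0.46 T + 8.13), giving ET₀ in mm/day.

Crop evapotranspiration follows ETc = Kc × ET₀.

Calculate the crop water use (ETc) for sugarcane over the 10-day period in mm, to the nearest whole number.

85 mm

ET₀ = 0.34 × (0.46 × 27.8 + 8.13) = 0.34 × 20.918 = 7.1121 mm/d
ETc = Kc × ET₀ = 1.19 × 7.1121 = 8.4634 mm/d
Over 10 days: 8.4634 × 10 = 84.634 mm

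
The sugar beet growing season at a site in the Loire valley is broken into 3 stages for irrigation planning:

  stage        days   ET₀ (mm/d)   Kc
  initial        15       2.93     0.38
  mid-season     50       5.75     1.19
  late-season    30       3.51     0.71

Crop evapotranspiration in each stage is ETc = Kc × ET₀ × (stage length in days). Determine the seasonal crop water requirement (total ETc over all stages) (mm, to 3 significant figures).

434 mm

initial: 0.38 × 2.93 × 15 = 16.70 mm
mid-season: 1.19 × 5.75 × 50 = 342.13 mm
late-season: 0.71 × 3.51 × 30 = 74.76 mm
Seasonal total = 433.59 mm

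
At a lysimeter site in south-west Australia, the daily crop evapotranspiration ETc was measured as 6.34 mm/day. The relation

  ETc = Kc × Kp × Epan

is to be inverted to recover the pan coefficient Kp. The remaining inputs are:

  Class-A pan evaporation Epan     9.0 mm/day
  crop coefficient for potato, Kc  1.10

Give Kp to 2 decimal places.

0.64

ETc = Kc × Kp × Epan  ⇒  Kp = ETc / (Kc × Epan)
Kp = 6.34 / (1.10 × 9.0) = 6.34 / 9.900 = 0.6404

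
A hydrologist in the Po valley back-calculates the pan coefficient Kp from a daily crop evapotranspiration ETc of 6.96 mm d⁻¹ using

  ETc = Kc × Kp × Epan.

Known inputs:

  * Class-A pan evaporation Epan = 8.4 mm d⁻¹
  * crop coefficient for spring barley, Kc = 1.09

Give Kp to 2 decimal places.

0.76

ETc = Kc × Kp × Epan  ⇒  Kp = ETc / (Kc × Epan)
Kp = 6.96 / (1.09 × 8.4) = 6.96 / 9.156 = 0.7602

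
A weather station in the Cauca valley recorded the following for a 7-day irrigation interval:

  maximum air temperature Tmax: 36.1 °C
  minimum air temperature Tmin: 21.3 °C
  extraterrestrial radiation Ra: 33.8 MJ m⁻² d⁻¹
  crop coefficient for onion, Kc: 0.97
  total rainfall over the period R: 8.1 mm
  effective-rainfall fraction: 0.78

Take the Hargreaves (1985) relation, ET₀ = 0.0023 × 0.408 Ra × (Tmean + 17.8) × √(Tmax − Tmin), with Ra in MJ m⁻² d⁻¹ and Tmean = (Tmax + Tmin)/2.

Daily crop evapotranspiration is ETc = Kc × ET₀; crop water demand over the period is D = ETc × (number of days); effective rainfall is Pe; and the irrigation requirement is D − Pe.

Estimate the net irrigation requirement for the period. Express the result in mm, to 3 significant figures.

32.2 mm

Tmean = (36.1 + 21.3)/2 = 28.70 °C
0.408 Ra = 0.408 × 33.8 = 13.7904 mm/d equivalent
ET₀ = 0.0023 × 13.7904 × (28.70 + 17.8) × √14.8 = 0.0023 × 13.7904 × 46.50 × 3.8471 = 5.6740 mm/d
ETc = Kc × ET₀ = 0.97 × 5.6740 = 5.5038 mm/d
Crop demand D = ETc × 7 d = 5.5038 × 7 = 38.527 mm
Pe = 0.78 × 8.1 = 6.318 mm
D − Pe = 38.527 − 6.318 = 32.209 mm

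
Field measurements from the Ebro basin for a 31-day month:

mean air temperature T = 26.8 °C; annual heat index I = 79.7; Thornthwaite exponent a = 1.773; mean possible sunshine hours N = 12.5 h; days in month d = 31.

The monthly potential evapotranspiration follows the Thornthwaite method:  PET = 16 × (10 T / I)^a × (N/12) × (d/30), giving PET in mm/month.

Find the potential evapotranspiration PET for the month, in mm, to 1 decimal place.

10T/I = 10 × 26.8 / 79.7 = 3.3626
(10T/I)^a = 3.3626^1.773 = 8.5861
Uncorrected PET = 16 × 8.5861 = 137.378 mm
Correction = (N/12)(d/30) = (12.5/12)(31/30) = 1.0764
PET = 137.378 × 1.0764 = 147.874 mm/month

147.9 mm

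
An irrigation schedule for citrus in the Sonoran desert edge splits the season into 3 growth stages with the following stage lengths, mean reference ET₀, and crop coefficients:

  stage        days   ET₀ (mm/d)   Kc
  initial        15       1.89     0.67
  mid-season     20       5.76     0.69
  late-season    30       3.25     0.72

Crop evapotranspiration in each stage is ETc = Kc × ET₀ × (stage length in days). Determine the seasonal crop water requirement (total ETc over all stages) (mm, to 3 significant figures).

169 mm

initial: 0.67 × 1.89 × 15 = 18.99 mm
mid-season: 0.69 × 5.76 × 20 = 79.49 mm
late-season: 0.72 × 3.25 × 30 = 70.20 mm
Seasonal total = 168.68 mm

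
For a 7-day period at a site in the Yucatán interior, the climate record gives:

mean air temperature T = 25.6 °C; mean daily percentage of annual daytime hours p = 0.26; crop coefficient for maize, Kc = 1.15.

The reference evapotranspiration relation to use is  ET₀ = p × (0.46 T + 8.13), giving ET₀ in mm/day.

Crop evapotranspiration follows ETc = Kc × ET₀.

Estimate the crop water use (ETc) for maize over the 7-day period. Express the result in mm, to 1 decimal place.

41.7 mm

ET₀ = 0.26 × (0.46 × 25.6 + 8.13) = 0.26 × 19.906 = 5.1756 mm/d
ETc = Kc × ET₀ = 1.15 × 5.1756 = 5.9519 mm/d
Over 7 days: 5.9519 × 7 = 41.663 mm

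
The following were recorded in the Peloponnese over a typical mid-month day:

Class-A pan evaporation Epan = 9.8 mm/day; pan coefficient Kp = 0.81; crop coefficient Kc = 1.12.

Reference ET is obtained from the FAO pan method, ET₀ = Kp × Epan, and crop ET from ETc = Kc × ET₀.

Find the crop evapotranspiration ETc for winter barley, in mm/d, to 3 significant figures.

ET₀ = 0.81 × 9.8 = 7.9380 mm/d
ETc = Kc × ET₀ = 1.12 × 7.9380 = 8.8906 mm/d

8.89 mm/d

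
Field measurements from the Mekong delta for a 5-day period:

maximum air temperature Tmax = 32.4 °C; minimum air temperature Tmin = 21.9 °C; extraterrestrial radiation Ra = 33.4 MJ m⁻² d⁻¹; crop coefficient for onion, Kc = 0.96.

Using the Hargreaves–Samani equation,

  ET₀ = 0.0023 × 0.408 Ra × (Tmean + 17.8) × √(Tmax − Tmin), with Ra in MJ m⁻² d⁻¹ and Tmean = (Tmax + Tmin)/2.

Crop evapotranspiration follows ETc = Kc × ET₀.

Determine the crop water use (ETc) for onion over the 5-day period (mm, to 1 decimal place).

21.9 mm

Tmean = (32.4 + 21.9)/2 = 27.15 °C
0.408 Ra = 0.408 × 33.4 = 13.6272 mm/d equivalent
ET₀ = 0.0023 × 13.6272 × (27.15 + 17.8) × √10.5 = 0.0023 × 13.6272 × 44.95 × 3.2404 = 4.5652 mm/d
ETc = Kc × ET₀ = 0.96 × 4.5652 = 4.3826 mm/d
Over 5 days: 4.3826 × 5 = 21.913 mm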